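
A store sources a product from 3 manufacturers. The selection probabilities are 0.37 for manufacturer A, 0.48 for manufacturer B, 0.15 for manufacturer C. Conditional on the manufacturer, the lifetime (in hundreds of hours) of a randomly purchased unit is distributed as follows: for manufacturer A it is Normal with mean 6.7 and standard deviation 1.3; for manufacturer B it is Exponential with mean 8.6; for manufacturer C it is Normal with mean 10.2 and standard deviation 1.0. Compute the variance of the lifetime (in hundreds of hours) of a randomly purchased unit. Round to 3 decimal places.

Per component, A: μ=6.7, E[X²]=46.58; B: μ=8.6, E[X²]=147.92; C: μ=10.2, E[X²]=105.04.
E[X] = 0.37·6.7 + 0.48·8.6 + 0.15·10.2 = 8.137.
E[X²] = 0.37·46.58 + 0.48·147.92 + 0.15·105.04 = 103.992.
Var(X) = E[X²] − (E[X])² = 103.992 − 66.2108 = 37.7814.

37.781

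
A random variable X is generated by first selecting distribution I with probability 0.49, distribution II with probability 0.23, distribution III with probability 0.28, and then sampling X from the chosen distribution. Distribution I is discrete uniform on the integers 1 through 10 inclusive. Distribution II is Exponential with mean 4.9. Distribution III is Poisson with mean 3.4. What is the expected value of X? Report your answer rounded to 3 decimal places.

4.774

Component means — I: 5.5; II: 4.9; III: 3.4.
E[X] = 0.49·5.5 + 0.23·4.9 + 0.28·3.4 = 4.774.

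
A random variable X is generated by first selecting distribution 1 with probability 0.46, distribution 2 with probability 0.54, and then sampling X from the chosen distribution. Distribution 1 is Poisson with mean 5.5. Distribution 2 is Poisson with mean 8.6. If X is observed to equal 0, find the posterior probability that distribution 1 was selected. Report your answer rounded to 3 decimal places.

Likelihoods P(X=0 | ·): 1: 0.00408677; 2: 0.000184106.
Posterior ∝ prior × likelihood. Numerator for 1: 0.46·0.00408677 = 0.00187991.
Normalizing constant: 0.46·0.00408677 + 0.54·0.000184106 = 0.00197933.
P(1 | observation) = 0.00187991 / 0.00197933 = 0.949772.

0.950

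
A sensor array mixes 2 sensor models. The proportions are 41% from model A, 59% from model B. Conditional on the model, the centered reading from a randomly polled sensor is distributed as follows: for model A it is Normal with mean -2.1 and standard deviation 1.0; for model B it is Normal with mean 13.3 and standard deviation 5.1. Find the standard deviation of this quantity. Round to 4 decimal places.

Per component, A: μ=-2.1, E[X²]=5.41; B: μ=13.3, E[X²]=202.9.
E[X] = 0.41·-2.1 + 0.59·13.3 = 6.986.
E[X²] = 0.41·5.41 + 0.59·202.9 = 121.929.
Var(X) = E[X²] − (E[X])² = 121.929 − 48.8042 = 73.1249.
SD(X) = √73.1249 = 8.55131.

8.5513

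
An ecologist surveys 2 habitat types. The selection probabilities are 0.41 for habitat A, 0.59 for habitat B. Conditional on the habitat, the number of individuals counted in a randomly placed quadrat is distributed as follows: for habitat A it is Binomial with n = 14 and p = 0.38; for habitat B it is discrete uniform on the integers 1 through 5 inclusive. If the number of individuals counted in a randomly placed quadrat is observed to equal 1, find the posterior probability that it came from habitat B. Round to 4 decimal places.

Likelihoods P(X=1 | ·): A: 0.0106415; B: 0.2.
Posterior ∝ prior × likelihood. Numerator for B: 0.59·0.2 = 0.118.
Normalizing constant: 0.41·0.0106415 + 0.59·0.2 = 0.122363.
P(B | observation) = 0.118 / 0.122363 = 0.964344.

0.9643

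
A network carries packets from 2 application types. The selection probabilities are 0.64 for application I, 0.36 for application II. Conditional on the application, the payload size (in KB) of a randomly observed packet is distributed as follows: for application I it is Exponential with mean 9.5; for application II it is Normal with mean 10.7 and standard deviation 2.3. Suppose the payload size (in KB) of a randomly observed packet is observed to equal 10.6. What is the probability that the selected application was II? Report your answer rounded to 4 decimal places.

0.7386

Likelihoods f(10.6 | ·): I: 0.0344902; II: 0.173289.
Posterior ∝ prior × likelihood. Numerator for II: 0.36·0.173289 = 0.0623841.
Normalizing constant: 0.64·0.0344902 + 0.36·0.173289 = 0.0844578.
P(II | observation) = 0.0623841 / 0.0844578 = 0.738642.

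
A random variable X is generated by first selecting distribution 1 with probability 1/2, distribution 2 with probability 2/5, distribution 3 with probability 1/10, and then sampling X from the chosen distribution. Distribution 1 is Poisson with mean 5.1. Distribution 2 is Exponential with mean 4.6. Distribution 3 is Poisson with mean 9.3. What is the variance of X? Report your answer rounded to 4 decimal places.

13.7596

Per component, 1: μ=5.1, E[X²]=31.11; 2: μ=4.6, E[X²]=42.32; 3: μ=9.3, E[X²]=95.79.
E[X] = 0.5·5.1 + 0.4·4.6 + 0.1·9.3 = 5.32.
E[X²] = 0.5·31.11 + 0.4·42.32 + 0.1·95.79 = 42.062.
Var(X) = E[X²] − (E[X])² = 42.062 − 28.3024 = 13.7596.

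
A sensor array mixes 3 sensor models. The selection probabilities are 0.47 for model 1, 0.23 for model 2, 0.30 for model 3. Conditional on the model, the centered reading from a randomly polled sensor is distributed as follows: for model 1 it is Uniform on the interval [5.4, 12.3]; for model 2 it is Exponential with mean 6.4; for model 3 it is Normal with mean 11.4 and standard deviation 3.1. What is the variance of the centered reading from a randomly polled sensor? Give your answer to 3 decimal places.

Per component, 1: μ=8.85, E[X²]=82.29; 2: μ=6.4, E[X²]=81.92; 3: μ=11.4, E[X²]=139.57.
E[X] = 0.47·8.85 + 0.23·6.4 + 0.3·11.4 = 9.0515.
E[X²] = 0.47·82.29 + 0.23·81.92 + 0.3·139.57 = 99.3889.
Var(X) = E[X²] − (E[X])² = 99.3889 − 81.9297 = 17.4592.

17.459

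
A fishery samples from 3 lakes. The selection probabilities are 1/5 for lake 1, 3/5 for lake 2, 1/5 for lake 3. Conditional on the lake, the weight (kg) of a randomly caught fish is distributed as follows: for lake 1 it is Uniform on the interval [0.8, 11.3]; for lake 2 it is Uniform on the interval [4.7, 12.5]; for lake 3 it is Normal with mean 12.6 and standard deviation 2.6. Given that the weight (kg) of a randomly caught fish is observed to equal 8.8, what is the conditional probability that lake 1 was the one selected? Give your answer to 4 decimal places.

0.1788

Likelihoods f(8.8 | ·): 1: 0.0952381; 2: 0.128205; 3: 0.0527339.
Posterior ∝ prior × likelihood. Numerator for 1: 0.2·0.0952381 = 0.0190476.
Normalizing constant: 0.2·0.0952381 + 0.6·0.128205 + 0.2·0.0527339 = 0.106517.
P(1 | observation) = 0.0190476 / 0.106517 = 0.178822.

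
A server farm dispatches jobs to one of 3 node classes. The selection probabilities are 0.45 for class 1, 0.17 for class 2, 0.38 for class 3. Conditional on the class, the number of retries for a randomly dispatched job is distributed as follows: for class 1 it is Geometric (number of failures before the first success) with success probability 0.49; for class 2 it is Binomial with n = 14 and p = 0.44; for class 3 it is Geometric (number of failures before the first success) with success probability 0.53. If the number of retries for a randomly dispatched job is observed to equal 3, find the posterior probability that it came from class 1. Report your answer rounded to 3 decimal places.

Likelihoods P(X=3 | ·): 1: 0.064999; 2: 0.0526657; 3: 0.0550262.
Posterior ∝ prior × likelihood. Numerator for 1: 0.45·0.064999 = 0.0292495.
Normalizing constant: 0.45·0.064999 + 0.17·0.0526657 + 0.38·0.0550262 = 0.0591127.
P(1 | observation) = 0.0292495 / 0.0591127 = 0.49481.

0.495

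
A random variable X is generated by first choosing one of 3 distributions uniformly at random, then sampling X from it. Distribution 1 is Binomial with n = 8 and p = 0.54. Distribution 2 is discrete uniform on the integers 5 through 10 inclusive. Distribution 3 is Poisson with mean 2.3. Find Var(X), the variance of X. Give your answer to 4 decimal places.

6.9827

Per component, 1: μ=4.32, E[X²]=20.6496; 2: μ=7.5, E[X²]=59.1667; 3: μ=2.3, E[X²]=7.59.
E[X] = 0.333333·4.32 + 0.333333·7.5 + 0.333333·2.3 = 4.70667.
E[X²] = 0.333333·20.6496 + 0.333333·59.1667 + 0.333333·7.59 = 29.1354.
Var(X) = E[X²] − (E[X])² = 29.1354 − 22.1527 = 6.98271.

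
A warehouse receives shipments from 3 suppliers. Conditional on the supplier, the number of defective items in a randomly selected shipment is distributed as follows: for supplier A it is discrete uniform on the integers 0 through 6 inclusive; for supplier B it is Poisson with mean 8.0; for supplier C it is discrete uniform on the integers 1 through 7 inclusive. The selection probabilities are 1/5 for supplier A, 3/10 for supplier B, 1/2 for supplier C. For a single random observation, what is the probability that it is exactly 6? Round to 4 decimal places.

Conditional on each supplier, P(X = 6): A: 0.142857; B: 0.122138; C: 0.142857.
By total probability, P(X = 6) = 0.2·0.142857 + 0.3·0.122138 + 0.5·0.142857 = 0.136641.

0.1366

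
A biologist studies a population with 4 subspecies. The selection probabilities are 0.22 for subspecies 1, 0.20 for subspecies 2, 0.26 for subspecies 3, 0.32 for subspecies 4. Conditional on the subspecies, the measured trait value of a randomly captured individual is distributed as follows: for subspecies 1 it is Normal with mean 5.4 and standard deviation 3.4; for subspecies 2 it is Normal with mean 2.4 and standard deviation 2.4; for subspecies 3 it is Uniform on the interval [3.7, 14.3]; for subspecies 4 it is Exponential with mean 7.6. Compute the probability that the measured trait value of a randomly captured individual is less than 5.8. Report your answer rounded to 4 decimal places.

Conditional on each subspecies, P(X < 5.8): 1: 0.546826; 2: 0.92171; 3: 0.198113; 4: 0.533808.
By total probability, P(X < 5.8) = 0.22·0.546826 + 0.2·0.92171 + 0.26·0.198113 + 0.32·0.533808 = 0.526972.

0.5270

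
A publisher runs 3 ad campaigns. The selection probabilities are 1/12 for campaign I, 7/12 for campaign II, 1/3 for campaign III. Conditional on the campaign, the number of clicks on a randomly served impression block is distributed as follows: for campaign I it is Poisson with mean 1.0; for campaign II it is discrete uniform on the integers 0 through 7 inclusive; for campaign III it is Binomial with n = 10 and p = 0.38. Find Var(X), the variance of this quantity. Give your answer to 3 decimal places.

4.470

Per component, I: μ=1, E[X²]=2; II: μ=3.5, E[X²]=17.5; III: μ=3.8, E[X²]=16.796.
E[X] = 0.0833333·1 + 0.583333·3.5 + 0.333333·3.8 = 3.39167.
E[X²] = 0.0833333·2 + 0.583333·17.5 + 0.333333·16.796 = 15.9737.
Var(X) = E[X²] − (E[X])² = 15.9737 − 11.5034 = 4.47026.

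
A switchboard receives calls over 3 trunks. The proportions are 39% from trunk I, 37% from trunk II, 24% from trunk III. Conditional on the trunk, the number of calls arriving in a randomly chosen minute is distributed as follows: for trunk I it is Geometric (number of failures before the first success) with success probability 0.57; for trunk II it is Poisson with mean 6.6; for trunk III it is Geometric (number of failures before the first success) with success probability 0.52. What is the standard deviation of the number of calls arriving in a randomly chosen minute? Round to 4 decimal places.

Per component, I: μ=0.754386, E[X²]=1.89258; II: μ=6.6, E[X²]=50.16; III: μ=0.923077, E[X²]=2.62722.
E[X] = 0.39·0.754386 + 0.37·6.6 + 0.24·0.923077 = 2.95775.
E[X²] = 0.39·1.89258 + 0.37·50.16 + 0.24·2.62722 = 19.9278.
Var(X) = E[X²] − (E[X])² = 19.9278 − 8.74828 = 11.1796.
SD(X) = √11.1796 = 3.34358.

3.3436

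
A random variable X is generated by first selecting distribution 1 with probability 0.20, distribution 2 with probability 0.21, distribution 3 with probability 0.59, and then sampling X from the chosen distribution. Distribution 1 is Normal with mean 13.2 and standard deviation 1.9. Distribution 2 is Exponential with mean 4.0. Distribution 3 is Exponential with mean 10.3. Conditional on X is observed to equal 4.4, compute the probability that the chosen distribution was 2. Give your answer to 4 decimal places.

0.3186

Likelihoods f(4.4 | ·): 1: 4.61336e-06; 2: 0.0832178; 3: 0.0633343.
Posterior ∝ prior × likelihood. Numerator for 2: 0.21·0.0832178 = 0.0174757.
Normalizing constant: 0.2·4.61336e-06 + 0.21·0.0832178 + 0.59·0.0633343 = 0.0548439.
P(2 | observation) = 0.0174757 / 0.0548439 = 0.318645.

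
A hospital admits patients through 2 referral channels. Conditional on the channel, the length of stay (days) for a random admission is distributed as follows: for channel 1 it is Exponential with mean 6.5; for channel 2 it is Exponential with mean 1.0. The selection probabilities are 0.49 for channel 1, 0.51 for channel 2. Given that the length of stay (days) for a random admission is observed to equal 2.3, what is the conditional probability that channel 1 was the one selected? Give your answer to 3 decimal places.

Likelihoods f(2.3 | ·): 1: 0.107997; 2: 0.100259.
Posterior ∝ prior × likelihood. Numerator for 1: 0.49·0.107997 = 0.0529187.
Normalizing constant: 0.49·0.107997 + 0.51·0.100259 = 0.104051.
P(1 | observation) = 0.0529187 / 0.104051 = 0.508586.

0.509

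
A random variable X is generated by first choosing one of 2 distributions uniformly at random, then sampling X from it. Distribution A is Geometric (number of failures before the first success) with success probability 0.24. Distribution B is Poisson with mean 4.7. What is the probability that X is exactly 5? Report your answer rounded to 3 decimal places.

Conditional on each component, P(X = 5): A: 0.0608526; B: 0.17383.
By total probability, P(X = 5) = 0.5·0.0608526 + 0.5·0.17383 = 0.117341.

0.117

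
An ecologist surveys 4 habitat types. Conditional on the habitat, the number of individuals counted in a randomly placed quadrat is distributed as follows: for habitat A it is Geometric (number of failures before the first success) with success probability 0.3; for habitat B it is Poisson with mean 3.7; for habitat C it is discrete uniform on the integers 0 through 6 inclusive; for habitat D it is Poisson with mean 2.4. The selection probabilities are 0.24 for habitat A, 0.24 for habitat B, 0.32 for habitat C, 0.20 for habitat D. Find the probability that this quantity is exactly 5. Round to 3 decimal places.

0.104

Conditional on each habitat, P(X = 5): A: 0.050421; B: 0.142869; C: 0.142857; D: 0.0601961.
By total probability, P(X = 5) = 0.24·0.050421 + 0.24·0.142869 + 0.32·0.142857 + 0.2·0.0601961 = 0.104143.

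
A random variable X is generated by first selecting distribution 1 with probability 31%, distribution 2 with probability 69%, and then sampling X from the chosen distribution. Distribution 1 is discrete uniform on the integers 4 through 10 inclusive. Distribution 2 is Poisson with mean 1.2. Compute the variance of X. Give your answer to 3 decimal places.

Per component, 1: μ=7, E[X²]=53; 2: μ=1.2, E[X²]=2.64.
E[X] = 0.31·7 + 0.69·1.2 = 2.998.
E[X²] = 0.31·53 + 0.69·2.64 = 18.2516.
Var(X) = E[X²] − (E[X])² = 18.2516 − 8.988 = 9.2636.

9.264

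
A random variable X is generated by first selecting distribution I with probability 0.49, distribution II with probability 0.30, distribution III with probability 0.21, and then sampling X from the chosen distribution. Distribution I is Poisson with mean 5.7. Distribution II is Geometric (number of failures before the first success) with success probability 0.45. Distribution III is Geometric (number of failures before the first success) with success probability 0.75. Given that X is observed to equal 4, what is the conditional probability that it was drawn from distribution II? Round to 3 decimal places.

Likelihoods P(X=4 | ·): I: 0.147167; II: 0.0411778; III: 0.00292969.
Posterior ∝ prior × likelihood. Numerator for II: 0.3·0.0411778 = 0.0123533.
Normalizing constant: 0.49·0.147167 + 0.3·0.0411778 + 0.21·0.00292969 = 0.0850803.
P(II | observation) = 0.0123533 / 0.0850803 = 0.145196.

0.145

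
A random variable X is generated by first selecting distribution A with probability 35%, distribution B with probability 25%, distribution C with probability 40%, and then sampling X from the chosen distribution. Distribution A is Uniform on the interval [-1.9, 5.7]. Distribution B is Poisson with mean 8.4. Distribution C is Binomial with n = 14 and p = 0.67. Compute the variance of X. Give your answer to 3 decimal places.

16.649

Per component, A: μ=1.9, E[X²]=8.42333; B: μ=8.4, E[X²]=78.96; C: μ=9.38, E[X²]=91.0798.
E[X] = 0.35·1.9 + 0.25·8.4 + 0.4·9.38 = 6.517.
E[X²] = 0.35·8.42333 + 0.25·78.96 + 0.4·91.0798 = 59.1201.
Var(X) = E[X²] − (E[X])² = 59.1201 − 42.4713 = 16.6488.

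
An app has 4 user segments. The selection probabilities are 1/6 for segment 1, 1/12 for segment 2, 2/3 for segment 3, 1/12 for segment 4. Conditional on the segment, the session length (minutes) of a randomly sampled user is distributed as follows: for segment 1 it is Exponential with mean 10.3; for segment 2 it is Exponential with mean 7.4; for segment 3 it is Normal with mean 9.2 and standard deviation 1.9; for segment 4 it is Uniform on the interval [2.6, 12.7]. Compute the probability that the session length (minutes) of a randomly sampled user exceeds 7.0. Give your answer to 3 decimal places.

Conditional on each segment, P(X > 7.0): 1: 0.506814; 2: 0.388312; 3: 0.876547; 4: 0.564356.
By total probability, P(X > 7.0) = 0.166667·0.506814 + 0.0833333·0.388312 + 0.666667·0.876547 + 0.0833333·0.564356 = 0.748222.

0.748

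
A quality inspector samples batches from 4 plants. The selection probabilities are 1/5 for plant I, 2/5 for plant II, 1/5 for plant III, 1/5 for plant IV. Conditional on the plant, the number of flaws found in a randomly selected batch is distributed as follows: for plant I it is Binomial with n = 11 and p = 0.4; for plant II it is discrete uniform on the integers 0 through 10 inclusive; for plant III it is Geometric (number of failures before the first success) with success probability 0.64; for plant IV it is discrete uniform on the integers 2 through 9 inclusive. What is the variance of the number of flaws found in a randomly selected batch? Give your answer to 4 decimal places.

8.9905

Per component, I: μ=4.4, E[X²]=22; II: μ=5, E[X²]=35; III: μ=0.5625, E[X²]=1.19531; IV: μ=5.5, E[X²]=35.5.
E[X] = 0.2·4.4 + 0.4·5 + 0.2·0.5625 + 0.2·5.5 = 4.0925.
E[X²] = 0.2·22 + 0.4·35 + 0.2·1.19531 + 0.2·35.5 = 25.7391.
Var(X) = E[X²] − (E[X])² = 25.7391 − 16.7486 = 8.99051.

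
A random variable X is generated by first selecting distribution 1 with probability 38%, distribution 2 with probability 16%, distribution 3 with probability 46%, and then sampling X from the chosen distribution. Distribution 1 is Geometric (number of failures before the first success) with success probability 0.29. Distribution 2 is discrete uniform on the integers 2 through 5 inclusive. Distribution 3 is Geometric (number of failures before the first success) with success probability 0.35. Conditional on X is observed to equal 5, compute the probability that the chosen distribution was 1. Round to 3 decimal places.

Likelihoods P(X=5 | ·): 1: 0.0523227; 2: 0.25; 3: 0.0406102.
Posterior ∝ prior × likelihood. Numerator for 1: 0.38·0.0523227 = 0.0198826.
Normalizing constant: 0.38·0.0523227 + 0.16·0.25 + 0.46·0.0406102 = 0.0785633.
P(1 | observation) = 0.0198826 / 0.0785633 = 0.253078.

0.253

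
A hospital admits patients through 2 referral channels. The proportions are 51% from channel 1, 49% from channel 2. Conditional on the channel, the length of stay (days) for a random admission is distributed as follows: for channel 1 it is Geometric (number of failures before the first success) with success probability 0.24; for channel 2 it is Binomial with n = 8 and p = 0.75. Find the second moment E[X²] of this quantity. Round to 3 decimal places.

For each component E[X²] = Var + (mean)², giving 1: 23.2222; 2: 37.5.
Overall E[X²] = 0.51·23.2222 + 0.49·37.5 = 30.2183.

30.218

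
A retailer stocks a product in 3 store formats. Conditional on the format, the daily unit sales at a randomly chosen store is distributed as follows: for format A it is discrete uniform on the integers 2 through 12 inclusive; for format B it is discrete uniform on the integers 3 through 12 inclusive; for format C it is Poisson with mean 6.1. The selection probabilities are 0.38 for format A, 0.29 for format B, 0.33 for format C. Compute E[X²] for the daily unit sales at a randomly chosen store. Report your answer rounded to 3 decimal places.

For each component E[X²] = Var + (mean)², giving A: 59; B: 64.5; C: 43.31.
Overall E[X²] = 0.38·59 + 0.29·64.5 + 0.33·43.31 = 55.4173.

55.417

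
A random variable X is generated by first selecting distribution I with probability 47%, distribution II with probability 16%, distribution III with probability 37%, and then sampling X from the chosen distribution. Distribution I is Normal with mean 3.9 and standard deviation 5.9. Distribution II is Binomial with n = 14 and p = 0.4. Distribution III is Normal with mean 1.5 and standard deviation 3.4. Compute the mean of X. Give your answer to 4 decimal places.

3.2840

Component means — I: 3.9; II: 5.6; III: 1.5.
E[X] = 0.47·3.9 + 0.16·5.6 + 0.37·1.5 = 3.284.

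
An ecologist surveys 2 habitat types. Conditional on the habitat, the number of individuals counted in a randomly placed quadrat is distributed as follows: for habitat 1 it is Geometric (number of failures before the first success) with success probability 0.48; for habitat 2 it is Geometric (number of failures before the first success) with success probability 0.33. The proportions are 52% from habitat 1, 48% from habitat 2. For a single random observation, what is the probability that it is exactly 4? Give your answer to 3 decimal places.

Conditional on each habitat, P(X = 4): 1: 0.0350958; 2: 0.0664987.
By total probability, P(X = 4) = 0.52·0.0350958 + 0.48·0.0664987 = 0.0501692.

0.050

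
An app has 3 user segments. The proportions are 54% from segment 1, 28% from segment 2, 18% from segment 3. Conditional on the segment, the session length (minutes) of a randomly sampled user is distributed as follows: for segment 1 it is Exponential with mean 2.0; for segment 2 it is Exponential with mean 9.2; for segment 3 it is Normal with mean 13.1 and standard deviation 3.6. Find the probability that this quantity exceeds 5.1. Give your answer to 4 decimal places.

Conditional on each segment, P(X > 5.1): 1: 0.0780817; 2: 0.574447; 3: 0.986866.
By total probability, P(X > 5.1) = 0.54·0.0780817 + 0.28·0.574447 + 0.18·0.986866 = 0.380645.

0.3806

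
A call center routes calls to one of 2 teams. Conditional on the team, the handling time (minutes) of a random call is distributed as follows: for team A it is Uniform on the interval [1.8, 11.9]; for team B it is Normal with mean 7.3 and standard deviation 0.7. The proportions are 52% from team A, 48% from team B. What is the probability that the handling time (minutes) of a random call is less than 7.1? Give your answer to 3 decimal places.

Conditional on each team, P(X < 7.1): A: 0.524752; B: 0.387548.
By total probability, P(X < 7.1) = 0.52·0.524752 + 0.48·0.387548 = 0.458895.

0.459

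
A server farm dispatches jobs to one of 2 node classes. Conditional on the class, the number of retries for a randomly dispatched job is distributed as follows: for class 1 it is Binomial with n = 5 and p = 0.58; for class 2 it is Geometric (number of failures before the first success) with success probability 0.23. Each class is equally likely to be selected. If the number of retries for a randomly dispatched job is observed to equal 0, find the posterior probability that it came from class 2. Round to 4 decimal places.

Likelihoods P(X=0 | ·): 1: 0.0130691; 2: 0.23.
Posterior ∝ prior × likelihood. Numerator for 2: 0.5·0.23 = 0.115.
Normalizing constant: 0.5·0.0130691 + 0.5·0.23 = 0.121535.
P(2 | observation) = 0.115 / 0.121535 = 0.946233.

0.9462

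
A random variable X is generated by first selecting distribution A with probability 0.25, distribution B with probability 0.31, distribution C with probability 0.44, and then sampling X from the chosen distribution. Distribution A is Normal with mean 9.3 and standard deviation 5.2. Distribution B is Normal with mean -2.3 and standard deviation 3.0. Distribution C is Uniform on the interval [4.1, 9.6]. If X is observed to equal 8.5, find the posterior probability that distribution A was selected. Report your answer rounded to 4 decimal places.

0.1914

Likelihoods f(8.5 | ·): A: 0.0758171; B: 0.000203967; C: 0.181818.
Posterior ∝ prior × likelihood. Numerator for A: 0.25·0.0758171 = 0.0189543.
Normalizing constant: 0.25·0.0758171 + 0.31·0.000203967 + 0.44·0.181818 = 0.0990175.
P(A | observation) = 0.0189543 / 0.0990175 = 0.191423.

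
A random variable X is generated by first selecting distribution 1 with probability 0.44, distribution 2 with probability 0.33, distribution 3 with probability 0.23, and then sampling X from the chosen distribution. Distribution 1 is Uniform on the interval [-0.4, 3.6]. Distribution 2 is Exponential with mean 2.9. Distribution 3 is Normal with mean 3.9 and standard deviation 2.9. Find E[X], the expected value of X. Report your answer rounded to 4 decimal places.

2.5580

Component means — 1: 1.6; 2: 2.9; 3: 3.9.
E[X] = 0.44·1.6 + 0.33·2.9 + 0.23·3.9 = 2.558.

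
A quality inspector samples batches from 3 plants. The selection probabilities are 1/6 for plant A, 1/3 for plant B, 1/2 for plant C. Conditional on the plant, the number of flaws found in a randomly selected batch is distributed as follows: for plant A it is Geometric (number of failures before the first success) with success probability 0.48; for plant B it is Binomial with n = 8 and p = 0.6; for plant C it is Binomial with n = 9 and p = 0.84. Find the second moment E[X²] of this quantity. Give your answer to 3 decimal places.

38.073

For each component E[X²] = Var + (mean)², giving A: 3.43056; B: 24.96; C: 58.3632.
Overall E[X²] = 0.166667·3.43056 + 0.333333·24.96 + 0.5·58.3632 = 38.0734.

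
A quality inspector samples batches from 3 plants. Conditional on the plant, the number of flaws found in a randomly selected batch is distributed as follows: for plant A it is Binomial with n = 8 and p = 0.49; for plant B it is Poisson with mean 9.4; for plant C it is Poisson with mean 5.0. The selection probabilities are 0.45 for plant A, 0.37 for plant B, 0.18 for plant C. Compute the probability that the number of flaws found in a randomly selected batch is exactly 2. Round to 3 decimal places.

0.070

Conditional on each plant, P(X = 2): A: 0.118296; B: 0.00365475; C: 0.0842243.
By total probability, P(X = 2) = 0.45·0.118296 + 0.37·0.00365475 + 0.18·0.0842243 = 0.069746.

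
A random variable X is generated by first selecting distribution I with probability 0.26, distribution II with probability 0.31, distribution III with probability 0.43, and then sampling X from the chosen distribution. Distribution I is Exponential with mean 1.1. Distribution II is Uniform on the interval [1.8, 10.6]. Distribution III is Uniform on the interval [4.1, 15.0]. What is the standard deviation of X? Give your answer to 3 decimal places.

Per component, I: μ=1.1, E[X²]=2.42; II: μ=6.2, E[X²]=44.8933; III: μ=9.55, E[X²]=101.103.
E[X] = 0.26·1.1 + 0.31·6.2 + 0.43·9.55 = 6.3145.
E[X²] = 0.26·2.42 + 0.31·44.8933 + 0.43·101.103 = 58.0206.
Var(X) = E[X²] − (E[X])² = 58.0206 − 39.8729 = 18.1477.
SD(X) = √18.1477 = 4.26001.

4.260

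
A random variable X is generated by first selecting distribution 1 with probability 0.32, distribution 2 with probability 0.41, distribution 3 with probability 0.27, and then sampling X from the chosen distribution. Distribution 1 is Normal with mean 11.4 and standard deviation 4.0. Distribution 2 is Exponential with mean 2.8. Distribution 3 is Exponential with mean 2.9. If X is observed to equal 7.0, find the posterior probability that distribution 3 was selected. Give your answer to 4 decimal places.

Likelihoods f(7.0 | ·): 1: 0.054463; 2: 0.0293161; 3: 0.0308535.
Posterior ∝ prior × likelihood. Numerator for 3: 0.27·0.0308535 = 0.00833046.
Normalizing constant: 0.32·0.054463 + 0.41·0.0293161 + 0.27·0.0308535 = 0.0377782.
P(3 | observation) = 0.00833046 / 0.0377782 = 0.220509.

0.2205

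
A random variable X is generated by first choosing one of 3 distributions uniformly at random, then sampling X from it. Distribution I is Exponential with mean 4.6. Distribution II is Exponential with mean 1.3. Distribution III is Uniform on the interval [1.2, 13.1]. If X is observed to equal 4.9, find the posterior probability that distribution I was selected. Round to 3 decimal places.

0.424

Likelihoods f(4.9 | ·): I: 0.0749245; II: 0.017746; III: 0.0840336.
Posterior ∝ prior × likelihood. Numerator for I: 0.333333·0.0749245 = 0.0249748.
Normalizing constant: 0.333333·0.0749245 + 0.333333·0.017746 + 0.333333·0.0840336 = 0.0589014.
P(I | observation) = 0.0249748 / 0.0589014 = 0.424011.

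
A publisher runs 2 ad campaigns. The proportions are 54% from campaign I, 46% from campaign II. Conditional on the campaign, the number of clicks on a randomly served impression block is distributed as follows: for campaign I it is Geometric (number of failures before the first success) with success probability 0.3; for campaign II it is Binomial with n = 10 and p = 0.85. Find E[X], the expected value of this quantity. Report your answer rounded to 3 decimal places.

Component means — I: 2.33333; II: 8.5.
E[X] = 0.54·2.33333 + 0.46·8.5 = 5.17.

5.170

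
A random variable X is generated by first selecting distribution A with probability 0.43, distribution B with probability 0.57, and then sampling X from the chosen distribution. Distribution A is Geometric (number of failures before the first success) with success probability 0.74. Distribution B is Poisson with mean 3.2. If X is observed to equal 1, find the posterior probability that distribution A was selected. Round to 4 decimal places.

Likelihoods P(X=1 | ·): A: 0.1924; B: 0.130439.
Posterior ∝ prior × likelihood. Numerator for A: 0.43·0.1924 = 0.082732.
Normalizing constant: 0.43·0.1924 + 0.57·0.130439 = 0.157082.
P(A | observation) = 0.082732 / 0.157082 = 0.526679.

0.5267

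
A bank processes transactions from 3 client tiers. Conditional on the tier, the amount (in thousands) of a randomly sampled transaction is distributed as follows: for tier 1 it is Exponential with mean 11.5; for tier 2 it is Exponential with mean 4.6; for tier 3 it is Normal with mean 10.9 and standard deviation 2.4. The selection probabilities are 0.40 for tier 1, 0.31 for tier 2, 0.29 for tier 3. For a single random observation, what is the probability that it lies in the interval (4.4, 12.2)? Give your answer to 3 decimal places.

0.435

Conditional on each tier, P(4.4 < X < 12.2): 1: 0.335925; 2: 0.313729; 3: 0.702595.
By total probability, P(4.4 < X < 12.2) = 0.4·0.335925 + 0.31·0.313729 + 0.29·0.702595 = 0.435379.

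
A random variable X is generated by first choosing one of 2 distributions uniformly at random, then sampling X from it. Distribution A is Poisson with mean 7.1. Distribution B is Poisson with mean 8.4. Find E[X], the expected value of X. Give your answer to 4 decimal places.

7.7500

Component means — A: 7.1; B: 8.4.
E[X] = 0.5·7.1 + 0.5·8.4 = 7.75.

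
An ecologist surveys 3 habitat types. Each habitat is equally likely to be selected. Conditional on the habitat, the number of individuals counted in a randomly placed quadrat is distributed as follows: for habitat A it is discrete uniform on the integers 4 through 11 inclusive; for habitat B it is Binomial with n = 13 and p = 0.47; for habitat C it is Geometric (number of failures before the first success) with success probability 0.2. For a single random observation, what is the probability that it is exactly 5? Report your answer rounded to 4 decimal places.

Conditional on each habitat, P(X = 5): A: 0.125; B: 0.18377; C: 0.065536.
By total probability, P(X = 5) = 0.333333·0.125 + 0.333333·0.18377 + 0.333333·0.065536 = 0.124769.

0.1248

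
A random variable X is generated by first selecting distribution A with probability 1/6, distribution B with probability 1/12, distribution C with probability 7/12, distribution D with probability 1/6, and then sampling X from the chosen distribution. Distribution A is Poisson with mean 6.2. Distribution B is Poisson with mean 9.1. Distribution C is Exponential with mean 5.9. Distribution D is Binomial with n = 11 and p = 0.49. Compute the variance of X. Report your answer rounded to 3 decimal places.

Per component, A: μ=6.2, E[X²]=44.64; B: μ=9.1, E[X²]=91.91; C: μ=5.9, E[X²]=69.62; D: μ=5.39, E[X²]=31.801.
E[X] = 0.166667·6.2 + 0.0833333·9.1 + 0.583333·5.9 + 0.166667·5.39 = 6.13167.
E[X²] = 0.166667·44.64 + 0.0833333·91.91 + 0.583333·69.62 + 0.166667·31.801 = 61.011.
Var(X) = E[X²] − (E[X])² = 61.011 − 37.5973 = 23.4137.

23.414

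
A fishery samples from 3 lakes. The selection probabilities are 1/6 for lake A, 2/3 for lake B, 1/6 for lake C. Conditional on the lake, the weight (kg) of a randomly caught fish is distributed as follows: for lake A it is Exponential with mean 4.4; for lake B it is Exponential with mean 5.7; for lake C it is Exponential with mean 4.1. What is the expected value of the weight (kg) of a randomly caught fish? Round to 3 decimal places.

Component means — A: 4.4; B: 5.7; C: 4.1.
E[X] = 0.166667·4.4 + 0.666667·5.7 + 0.166667·4.1 = 5.21667.

5.217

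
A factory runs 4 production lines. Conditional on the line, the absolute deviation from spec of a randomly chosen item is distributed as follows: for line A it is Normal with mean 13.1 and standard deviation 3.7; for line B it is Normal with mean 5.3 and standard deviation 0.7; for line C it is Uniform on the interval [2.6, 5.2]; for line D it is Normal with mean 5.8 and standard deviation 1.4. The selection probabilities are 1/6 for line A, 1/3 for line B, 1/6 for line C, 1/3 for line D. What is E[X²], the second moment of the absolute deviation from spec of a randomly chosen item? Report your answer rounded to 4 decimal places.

For each component E[X²] = Var + (mean)², giving A: 185.3; B: 28.58; C: 15.7733; D: 35.6.
Overall E[X²] = 0.166667·185.3 + 0.333333·28.58 + 0.166667·15.7733 + 0.333333·35.6 = 54.9056.

54.9056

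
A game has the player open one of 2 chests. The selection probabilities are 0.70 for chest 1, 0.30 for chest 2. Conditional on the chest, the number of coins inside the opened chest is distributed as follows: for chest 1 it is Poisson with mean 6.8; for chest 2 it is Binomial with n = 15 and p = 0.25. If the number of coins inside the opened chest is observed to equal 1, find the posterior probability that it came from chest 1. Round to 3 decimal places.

0.209

Likelihoods P(X=1 | ·): 1: 0.00757367; 2: 0.0668173.
Posterior ∝ prior × likelihood. Numerator for 1: 0.7·0.00757367 = 0.00530157.
Normalizing constant: 0.7·0.00757367 + 0.3·0.0668173 = 0.0253468.
P(1 | observation) = 0.00530157 / 0.0253468 = 0.209162.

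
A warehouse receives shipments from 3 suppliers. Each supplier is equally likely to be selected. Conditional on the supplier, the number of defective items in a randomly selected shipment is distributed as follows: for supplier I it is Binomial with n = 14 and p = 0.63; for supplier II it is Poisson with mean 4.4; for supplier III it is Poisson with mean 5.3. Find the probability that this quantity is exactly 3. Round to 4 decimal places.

Conditional on each supplier, P(X = 3): I: 0.00161935; II: 0.174305; III: 0.123856.
By total probability, P(X = 3) = 0.333333·0.00161935 + 0.333333·0.174305 + 0.333333·0.123856 = 0.0999268.

0.0999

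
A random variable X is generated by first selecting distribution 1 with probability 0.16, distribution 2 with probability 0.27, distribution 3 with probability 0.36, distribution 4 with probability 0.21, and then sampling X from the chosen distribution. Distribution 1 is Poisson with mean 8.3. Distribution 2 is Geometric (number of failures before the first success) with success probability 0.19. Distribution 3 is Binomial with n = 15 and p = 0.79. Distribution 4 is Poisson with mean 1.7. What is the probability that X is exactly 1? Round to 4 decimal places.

0.1071

Conditional on each component, P(X = 1): 1: 0.00206269; 2: 0.1539; 3: 3.84405e-09; 4: 0.310562.
By total probability, P(X = 1) = 0.16·0.00206269 + 0.27·0.1539 + 0.36·3.84405e-09 + 0.21·0.310562 = 0.107101.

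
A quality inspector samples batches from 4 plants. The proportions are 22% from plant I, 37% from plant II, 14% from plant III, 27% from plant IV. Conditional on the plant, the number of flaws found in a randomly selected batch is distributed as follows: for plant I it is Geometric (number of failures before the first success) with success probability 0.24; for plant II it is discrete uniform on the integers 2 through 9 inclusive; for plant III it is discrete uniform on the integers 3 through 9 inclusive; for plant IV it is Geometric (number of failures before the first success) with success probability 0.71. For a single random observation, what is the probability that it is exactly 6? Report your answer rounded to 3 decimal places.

Conditional on each plant, P(X = 6): I: 0.046248; II: 0.125; III: 0.142857; IV: 0.000422325.
By total probability, P(X = 6) = 0.22·0.046248 + 0.37·0.125 + 0.14·0.142857 + 0.27·0.000422325 = 0.0765386.

0.077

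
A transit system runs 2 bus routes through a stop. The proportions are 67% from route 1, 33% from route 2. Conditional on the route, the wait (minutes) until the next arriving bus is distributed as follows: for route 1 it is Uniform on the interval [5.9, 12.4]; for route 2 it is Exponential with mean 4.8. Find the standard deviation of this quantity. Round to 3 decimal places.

3.761

Per component, 1: μ=9.15, E[X²]=87.2433; 2: μ=4.8, E[X²]=46.08.
E[X] = 0.67·9.15 + 0.33·4.8 = 7.7145.
E[X²] = 0.67·87.2433 + 0.33·46.08 = 73.6594.
Var(X) = E[X²] − (E[X])² = 73.6594 − 59.5135 = 14.1459.
SD(X) = √14.1459 = 3.76111.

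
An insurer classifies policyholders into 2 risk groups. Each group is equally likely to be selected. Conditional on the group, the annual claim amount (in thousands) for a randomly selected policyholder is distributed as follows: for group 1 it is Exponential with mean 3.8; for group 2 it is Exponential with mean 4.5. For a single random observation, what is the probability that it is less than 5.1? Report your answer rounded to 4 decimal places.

Conditional on each group, P(X < 5.1): 1: 0.738705; 2: 0.678042.
By total probability, P(X < 5.1) = 0.5·0.738705 + 0.5·0.678042 = 0.708373.

0.7084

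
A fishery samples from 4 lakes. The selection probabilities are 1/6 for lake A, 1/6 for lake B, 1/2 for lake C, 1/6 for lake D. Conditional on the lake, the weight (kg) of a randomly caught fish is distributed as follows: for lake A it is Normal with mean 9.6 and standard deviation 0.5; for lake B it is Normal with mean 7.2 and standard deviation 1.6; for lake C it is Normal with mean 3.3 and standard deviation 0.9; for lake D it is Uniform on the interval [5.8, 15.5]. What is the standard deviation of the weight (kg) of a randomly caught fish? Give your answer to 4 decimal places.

3.4319

Per component, A: μ=9.6, E[X²]=92.41; B: μ=7.2, E[X²]=54.4; C: μ=3.3, E[X²]=11.7; D: μ=10.65, E[X²]=121.263.
E[X] = 0.166667·9.6 + 0.166667·7.2 + 0.5·3.3 + 0.166667·10.65 = 6.225.
E[X²] = 0.166667·92.41 + 0.166667·54.4 + 0.5·11.7 + 0.166667·121.263 = 50.5289.
Var(X) = E[X²] − (E[X])² = 50.5289 − 38.7506 = 11.7783.
SD(X) = √11.7783 = 3.43195.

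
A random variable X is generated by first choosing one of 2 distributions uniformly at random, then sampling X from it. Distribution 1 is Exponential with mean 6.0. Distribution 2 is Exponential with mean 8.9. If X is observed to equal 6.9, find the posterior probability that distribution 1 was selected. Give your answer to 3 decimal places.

Likelihoods f(6.9 | ·): 1: 0.0527728; 2: 0.0517499.
Posterior ∝ prior × likelihood. Numerator for 1: 0.5·0.0527728 = 0.0263864.
Normalizing constant: 0.5·0.0527728 + 0.5·0.0517499 = 0.0522614.
P(1 | observation) = 0.0263864 / 0.0522614 = 0.504893.

0.505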